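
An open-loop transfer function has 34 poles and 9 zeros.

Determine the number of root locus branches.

Root locus has n branches where n = number of poles = 34.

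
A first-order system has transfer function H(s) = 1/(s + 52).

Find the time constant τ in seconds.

For H(s) = 1/(s + 1/τ), the pole is at -1/τ = -52, so τ = 1/52 = 0.0192 s.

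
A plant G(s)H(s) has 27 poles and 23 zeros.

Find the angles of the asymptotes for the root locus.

n - m = 27 - 23 = 4. Angles: θk = (2k + 1)·180°/4 = 45°, 135°, 225°, 315°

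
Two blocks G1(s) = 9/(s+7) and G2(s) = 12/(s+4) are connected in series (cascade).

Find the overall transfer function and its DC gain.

Series: multiply transfer functions. G_eq = 9/(s+7) × 12/(s+4) = 108/((s+7)(s+4)). DC gain = 108/(7×4) = 3.8571.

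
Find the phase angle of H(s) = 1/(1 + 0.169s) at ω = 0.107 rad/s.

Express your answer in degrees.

Phase = -arctan(ωτ) = -arctan(0.107 × 0.169) = -1.0°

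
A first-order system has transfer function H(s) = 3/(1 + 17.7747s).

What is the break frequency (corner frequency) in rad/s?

Corner frequency = 1/τ = 1/17.7747 = 0.056 rad/s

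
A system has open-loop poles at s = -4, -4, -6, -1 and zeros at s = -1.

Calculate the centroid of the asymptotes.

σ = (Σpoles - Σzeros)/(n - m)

σ = (Σpoles - Σzeros)/(n - m) = (-15 - (-1))/(4 - 1) = -14/3 = -4.67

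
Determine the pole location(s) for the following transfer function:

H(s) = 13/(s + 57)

Pole is where denominator = 0: s + 57 = 0, so s = -57.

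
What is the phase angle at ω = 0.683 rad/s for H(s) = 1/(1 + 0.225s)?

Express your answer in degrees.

Phase = -arctan(ωτ) = -arctan(0.683 × 0.225) = -8.7°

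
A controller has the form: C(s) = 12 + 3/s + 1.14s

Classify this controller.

This is a Proportional-Integral-Derivative (PID) controller.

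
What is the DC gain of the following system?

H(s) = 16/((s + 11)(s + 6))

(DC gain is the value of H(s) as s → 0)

DC gain = H(0) = 16/(11 × 6) = 16/66 = 0.2424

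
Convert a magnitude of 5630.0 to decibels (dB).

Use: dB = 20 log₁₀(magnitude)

dB = 20 log₁₀(5630.0) = 75.0 dB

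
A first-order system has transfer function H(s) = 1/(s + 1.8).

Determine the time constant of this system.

For H(s) = 1/(s + 1/τ), the pole is at -1/τ = -1.8, so τ = 1/1.8 = 0.5556 s.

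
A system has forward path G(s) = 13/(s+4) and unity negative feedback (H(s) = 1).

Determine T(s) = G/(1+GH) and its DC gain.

T(s) = G/(1+GH) = [13/(s+4)] / [1 + 13/(s+4)] = 13/(s+4+13) = 13/(s+17). DC gain = 13/17 = 0.7647.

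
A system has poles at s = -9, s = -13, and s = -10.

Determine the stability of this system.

All poles are in the left half-plane. System is stable.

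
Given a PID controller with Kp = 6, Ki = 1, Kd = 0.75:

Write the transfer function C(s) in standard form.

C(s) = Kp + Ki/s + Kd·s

Substituting values: C(s) = 6 + 1/s + 0.75s = (0.75s² + 6s + 1)/s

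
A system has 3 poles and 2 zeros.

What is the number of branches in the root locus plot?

Root locus has n branches where n = number of poles = 3.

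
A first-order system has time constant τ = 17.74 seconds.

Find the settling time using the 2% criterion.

For first-order system, 2% settling time ≈ 4τ = 4 × 17.74 = 70.96 s.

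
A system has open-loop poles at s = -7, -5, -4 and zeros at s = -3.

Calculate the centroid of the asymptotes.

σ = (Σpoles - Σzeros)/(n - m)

σ = (Σpoles - Σzeros)/(n - m) = (-16 - (-3))/(3 - 1) = -13/2 = -6.5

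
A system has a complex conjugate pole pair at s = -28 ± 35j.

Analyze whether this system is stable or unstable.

Real part of poles is -28 (< 0, left half-plane). Stable.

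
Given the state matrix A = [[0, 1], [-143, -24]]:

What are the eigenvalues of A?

det(A - λI) = λ² - (-24)λ + 143 = (λ - (-13))(λ - (-11)). Eigenvalues: -13, -11.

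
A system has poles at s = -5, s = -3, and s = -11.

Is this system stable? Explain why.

All poles are in the left half-plane. System is stable.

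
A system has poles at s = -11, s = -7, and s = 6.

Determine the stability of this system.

Pole(s) at s = 6 are not in the left half-plane. System is unstable.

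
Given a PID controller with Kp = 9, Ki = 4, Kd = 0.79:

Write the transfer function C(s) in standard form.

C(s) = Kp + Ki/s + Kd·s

Substituting values: C(s) = 9 + 4/s + 0.79s = (0.79s² + 9s + 4)/s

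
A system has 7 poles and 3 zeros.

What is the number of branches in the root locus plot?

Root locus has n branches where n = number of poles = 7.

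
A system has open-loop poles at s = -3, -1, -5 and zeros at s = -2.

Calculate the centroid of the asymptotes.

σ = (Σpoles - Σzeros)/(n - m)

σ = (Σpoles - Σzeros)/(n - m) = (-9 - (-2))/(3 - 1) = -7/2 = -3.5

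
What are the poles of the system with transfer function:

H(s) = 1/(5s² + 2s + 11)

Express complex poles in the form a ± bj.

Discriminant = 2² - 4×5×11 = 4 - 220 = -216 < 0, so the poles are a complex conjugate pair s = (-2 ± j√216)/(2×5). Real part = -2/(2×5) = -2/10 = -0.2; imaginary part = ±√216/(2×5) ≈ 1.4697. Poles: s = -0.2 ± 1.4697j.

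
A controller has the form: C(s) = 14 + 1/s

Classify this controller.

This is a Proportional-Integral (PI) controller.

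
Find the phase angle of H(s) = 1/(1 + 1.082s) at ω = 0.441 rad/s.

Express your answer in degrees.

Phase = -arctan(ωτ) = -arctan(0.441 × 1.082) = -25.5°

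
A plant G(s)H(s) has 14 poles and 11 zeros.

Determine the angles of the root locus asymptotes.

n - m = 14 - 11 = 3. Angles: θk = (2k + 1)·180°/3 = 60°, 180°, 300°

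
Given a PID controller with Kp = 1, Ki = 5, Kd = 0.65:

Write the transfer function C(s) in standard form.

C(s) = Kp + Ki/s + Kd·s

Substituting values: C(s) = 1 + 5/s + 0.65s = (0.65s² + s + 5)/s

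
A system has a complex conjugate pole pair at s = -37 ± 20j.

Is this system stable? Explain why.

Real part of poles is -37 (< 0, left half-plane). Stable.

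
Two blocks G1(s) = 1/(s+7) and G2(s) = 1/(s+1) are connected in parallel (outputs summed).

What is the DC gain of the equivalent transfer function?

Parallel: G_eq = G1 + G2. DC gain = G1(0) + G2(0) = 1/7 + 1/1 = 0.1429 + 1 = 1.1429.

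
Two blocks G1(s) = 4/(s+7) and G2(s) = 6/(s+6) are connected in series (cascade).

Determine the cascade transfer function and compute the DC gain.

Series: multiply transfer functions. G_eq = 4/(s+7) × 6/(s+6) = 24/((s+7)(s+6)). DC gain = 24/(7×6) = 0.5714.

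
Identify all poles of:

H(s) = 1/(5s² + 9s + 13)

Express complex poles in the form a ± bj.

Discriminant = 9² - 4×5×13 = 81 - 260 = -179 < 0, so the poles are a complex conjugate pair s = (-9 ± j√179)/(2×5). Real part = -9/(2×5) = -9/10 = -0.9; imaginary part = ±√179/(2×5) ≈ 1.3379. Poles: s = -0.9 ± 1.3379j.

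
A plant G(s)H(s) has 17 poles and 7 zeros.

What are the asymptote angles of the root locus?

n - m = 17 - 7 = 10. Angles: θk = (2k + 1)·180°/10 = 18°, 54°, 90°, 126°, 162°, 198°, 234°, 270°, 306°, 342°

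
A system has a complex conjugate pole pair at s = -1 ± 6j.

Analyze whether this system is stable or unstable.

Real part of poles is -1 (< 0, left half-plane). Stable.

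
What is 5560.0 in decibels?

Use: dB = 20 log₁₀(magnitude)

dB = 20 log₁₀(5560.0) = 74.9 dB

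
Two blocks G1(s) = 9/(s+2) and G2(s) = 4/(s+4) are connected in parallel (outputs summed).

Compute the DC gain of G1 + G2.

Parallel: G_eq = G1 + G2. DC gain = G1(0) + G2(0) = 9/2 + 4/4 = 4.5 + 1 = 5.5.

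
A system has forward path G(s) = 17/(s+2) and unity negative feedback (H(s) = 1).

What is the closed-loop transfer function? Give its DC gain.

T(s) = G/(1+GH) = [17/(s+2)] / [1 + 17/(s+2)] = 17/(s+2+17) = 17/(s+19). DC gain = 17/19 = 0.8947.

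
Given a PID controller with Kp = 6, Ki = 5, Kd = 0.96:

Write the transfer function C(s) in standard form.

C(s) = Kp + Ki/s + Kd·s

Substituting values: C(s) = 6 + 5/s + 0.96s = (0.96s² + 6s + 5)/s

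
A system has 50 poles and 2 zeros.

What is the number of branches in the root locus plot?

Root locus has n branches where n = number of poles = 50.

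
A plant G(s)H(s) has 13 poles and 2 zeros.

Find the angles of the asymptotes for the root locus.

n - m = 13 - 2 = 11. Angles: θk = (2k + 1)·180°/11 = 16.36°, 49.09°, 81.82°, 114.55°, 147.27°, 180°, 212.73°, 245.45°, 278.18°, 310.91°, 343.64°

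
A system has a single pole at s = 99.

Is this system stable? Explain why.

Pole at s = 99 is in the right half-plane. Unstable.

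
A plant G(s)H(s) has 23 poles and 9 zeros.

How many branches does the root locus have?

Root locus has n branches where n = number of poles = 23.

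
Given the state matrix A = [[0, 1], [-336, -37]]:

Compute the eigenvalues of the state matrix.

det(A - λI) = λ² - (-37)λ + 336 = (λ - (-16))(λ - (-21)). Eigenvalues: -16, -21.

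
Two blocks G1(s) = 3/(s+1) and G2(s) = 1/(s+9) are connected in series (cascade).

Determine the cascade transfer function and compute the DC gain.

Series: multiply transfer functions. G_eq = 3/(s+1) × 1/(s+9) = 3/((s+1)(s+9)). DC gain = 3/(1×9) = 0.3333.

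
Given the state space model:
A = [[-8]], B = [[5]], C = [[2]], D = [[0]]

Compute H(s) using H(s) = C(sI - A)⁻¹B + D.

(sI - A)⁻¹ = 1/(s + 8). H(s) = 2 × 5/(s + 8) + 0 = 10/(s + 8).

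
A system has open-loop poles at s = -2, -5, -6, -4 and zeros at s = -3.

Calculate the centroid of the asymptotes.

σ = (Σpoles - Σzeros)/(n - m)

σ = (Σpoles - Σzeros)/(n - m) = (-17 - (-3))/(4 - 1) = -14/3 = -4.67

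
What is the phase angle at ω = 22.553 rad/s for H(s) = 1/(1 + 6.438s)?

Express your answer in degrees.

Phase = -arctan(ωτ) = -arctan(22.553 × 6.438) = -89.6°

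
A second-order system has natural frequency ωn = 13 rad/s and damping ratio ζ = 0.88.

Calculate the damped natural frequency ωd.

ωd = ωn√(1 - ζ²) = 13√(1 - 0.88²) = 6.17 rad/s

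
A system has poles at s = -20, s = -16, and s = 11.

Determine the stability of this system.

Pole(s) at s = 11 are not in the left half-plane. System is unstable.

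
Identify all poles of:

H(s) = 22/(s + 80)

Pole is where denominator = 0: s + 80 = 0, so s = -80.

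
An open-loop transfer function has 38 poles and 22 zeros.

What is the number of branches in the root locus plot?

Root locus has n branches where n = number of poles = 38.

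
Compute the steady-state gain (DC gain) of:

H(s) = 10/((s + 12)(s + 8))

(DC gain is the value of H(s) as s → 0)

DC gain = H(0) = 10/(12 × 8) = 10/96 = 0.1042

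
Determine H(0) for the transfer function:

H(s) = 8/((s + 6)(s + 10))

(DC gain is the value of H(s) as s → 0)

DC gain = H(0) = 8/(6 × 10) = 8/60 = 0.1333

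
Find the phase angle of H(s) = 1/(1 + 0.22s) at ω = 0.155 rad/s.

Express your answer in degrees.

Phase = -arctan(ωτ) = -arctan(0.155 × 0.22) = -2.0°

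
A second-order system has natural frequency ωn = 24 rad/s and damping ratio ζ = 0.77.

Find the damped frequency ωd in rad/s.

ωd = ωn√(1 - ζ²) = 24√(1 - 0.77²) = 15.31 rad/s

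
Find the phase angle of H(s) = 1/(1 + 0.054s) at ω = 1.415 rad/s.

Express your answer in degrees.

Phase = -arctan(ωτ) = -arctan(1.415 × 0.054) = -4.4°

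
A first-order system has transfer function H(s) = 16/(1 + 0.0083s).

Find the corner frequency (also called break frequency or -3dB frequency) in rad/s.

Corner frequency = 1/τ = 1/0.0083 = 120.482 rad/s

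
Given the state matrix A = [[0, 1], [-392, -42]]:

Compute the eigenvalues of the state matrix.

det(A - λI) = λ² - (-42)λ + 392 = (λ - (-14))(λ - (-28)). Eigenvalues: -14, -28.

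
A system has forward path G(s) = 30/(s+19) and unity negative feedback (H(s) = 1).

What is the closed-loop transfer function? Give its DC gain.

T(s) = G/(1+GH) = [30/(s+19)] / [1 + 30/(s+19)] = 30/(s+19+30) = 30/(s+49). DC gain = 30/49 = 0.6122.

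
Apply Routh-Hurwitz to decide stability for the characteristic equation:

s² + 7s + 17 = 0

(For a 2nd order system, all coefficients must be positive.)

Coefficients: 1, 7, 17. All positive, so system is stable.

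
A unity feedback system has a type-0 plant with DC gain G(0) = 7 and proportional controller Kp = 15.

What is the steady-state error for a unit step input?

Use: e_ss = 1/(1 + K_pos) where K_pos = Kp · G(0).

K_pos = Kp · G(0) = 15 × 7 = 105. e_ss = 1/(1 + 105) = 0.0094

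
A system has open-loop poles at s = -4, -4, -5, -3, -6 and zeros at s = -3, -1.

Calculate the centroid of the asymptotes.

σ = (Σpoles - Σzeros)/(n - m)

σ = (Σpoles - Σzeros)/(n - m) = (-22 - (-4))/(5 - 2) = -18/3 = -6.0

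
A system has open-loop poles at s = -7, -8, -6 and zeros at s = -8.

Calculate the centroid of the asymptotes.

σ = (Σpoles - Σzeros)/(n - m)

σ = (Σpoles - Σzeros)/(n - m) = (-21 - (-8))/(3 - 1) = -13/2 = -6.5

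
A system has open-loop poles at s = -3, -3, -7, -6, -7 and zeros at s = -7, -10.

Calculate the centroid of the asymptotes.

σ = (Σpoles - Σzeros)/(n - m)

σ = (Σpoles - Σzeros)/(n - m) = (-26 - (-17))/(5 - 2) = -9/3 = -3.0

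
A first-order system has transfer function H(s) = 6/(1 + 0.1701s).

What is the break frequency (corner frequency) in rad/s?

Corner frequency = 1/τ = 1/0.1701 = 5.879 rad/s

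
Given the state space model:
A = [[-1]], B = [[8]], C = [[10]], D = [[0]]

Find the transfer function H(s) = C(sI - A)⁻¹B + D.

(sI - A)⁻¹ = 1/(s + 1). H(s) = 10 × 8/(s + 1) + 0 = 80/(s + 1).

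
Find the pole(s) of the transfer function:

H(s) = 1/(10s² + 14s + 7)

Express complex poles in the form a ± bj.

Discriminant = 14² - 4×10×7 = 196 - 280 = -84 < 0, so the poles are a complex conjugate pair s = (-14 ± j√84)/(2×10). Real part = -14/(2×10) = -14/20 = -0.7; imaginary part = ±√84/(2×10) ≈ 0.4583. Poles: s = -0.7 ± 0.4583j.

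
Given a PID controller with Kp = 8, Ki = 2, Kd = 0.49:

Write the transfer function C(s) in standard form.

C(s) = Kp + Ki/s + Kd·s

Substituting values: C(s) = 8 + 2/s + 0.49s = (0.49s² + 8s + 2)/s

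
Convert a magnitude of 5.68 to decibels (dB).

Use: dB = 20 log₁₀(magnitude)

dB = 20 log₁₀(5.68) = 15.1 dB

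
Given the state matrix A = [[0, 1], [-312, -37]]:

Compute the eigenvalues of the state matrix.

det(A - λI) = λ² - (-37)λ + 312 = (λ - (-13))(λ - (-24)). Eigenvalues: -13, -24.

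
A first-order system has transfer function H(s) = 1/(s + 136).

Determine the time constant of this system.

For H(s) = 1/(s + 1/τ), the pole is at -1/τ = -136, so τ = 1/136 = 0.0074 s.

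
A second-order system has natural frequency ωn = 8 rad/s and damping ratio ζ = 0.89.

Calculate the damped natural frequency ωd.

ωd = ωn√(1 - ζ²) = 8√(1 - 0.89²) = 3.65 rad/s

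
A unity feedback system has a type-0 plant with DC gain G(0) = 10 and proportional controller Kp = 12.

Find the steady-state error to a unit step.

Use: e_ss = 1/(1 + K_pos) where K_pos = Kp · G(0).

K_pos = Kp · G(0) = 12 × 10 = 120. e_ss = 1/(1 + 120) = 0.0083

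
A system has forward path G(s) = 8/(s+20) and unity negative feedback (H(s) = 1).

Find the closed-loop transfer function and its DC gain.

T(s) = G/(1+GH) = [8/(s+20)] / [1 + 8/(s+20)] = 8/(s+20+8) = 8/(s+28). DC gain = 8/28 = 0.2857.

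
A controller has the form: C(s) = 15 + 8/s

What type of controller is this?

This is a Proportional-Integral (PI) controller.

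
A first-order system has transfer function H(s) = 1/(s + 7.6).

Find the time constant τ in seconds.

For H(s) = 1/(s + 1/τ), the pole is at -1/τ = -7.6, so τ = 1/7.6 = 0.1316 s.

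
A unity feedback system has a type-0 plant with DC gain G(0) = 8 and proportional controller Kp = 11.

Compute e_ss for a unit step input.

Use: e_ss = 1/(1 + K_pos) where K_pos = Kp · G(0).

K_pos = Kp · G(0) = 11 × 8 = 88. e_ss = 1/(1 + 88) = 0.0112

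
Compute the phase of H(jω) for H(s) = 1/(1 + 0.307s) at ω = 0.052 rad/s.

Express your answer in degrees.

Phase = -arctan(ωτ) = -arctan(0.052 × 0.307) = -0.9°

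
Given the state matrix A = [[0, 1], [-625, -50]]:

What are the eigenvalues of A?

det(A - λI) = λ² - (-50)λ + 625 = (λ - (-25))(λ - (-25)). Eigenvalues: -25, -25.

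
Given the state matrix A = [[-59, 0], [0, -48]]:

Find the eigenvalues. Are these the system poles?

For diagonal matrix, eigenvalues are diagonal entries: λ₁ = -59, λ₂ = -48. Eigenvalues of A = system poles.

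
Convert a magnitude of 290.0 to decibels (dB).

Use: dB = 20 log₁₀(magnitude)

dB = 20 log₁₀(290.0) = 49.2 dB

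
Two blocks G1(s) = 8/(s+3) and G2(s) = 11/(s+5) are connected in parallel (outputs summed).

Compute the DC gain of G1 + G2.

Parallel: G_eq = G1 + G2. DC gain = G1(0) + G2(0) = 8/3 + 11/5 = 2.6667 + 2.2 = 4.8667.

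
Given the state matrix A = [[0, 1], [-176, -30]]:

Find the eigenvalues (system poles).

det(A - λI) = λ² - (-30)λ + 176 = (λ - (-8))(λ - (-22)). Eigenvalues: -8, -22.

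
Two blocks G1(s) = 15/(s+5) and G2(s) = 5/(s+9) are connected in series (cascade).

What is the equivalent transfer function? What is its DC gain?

Series: multiply transfer functions. G_eq = 15/(s+5) × 5/(s+9) = 75/((s+5)(s+9)). DC gain = 75/(5×9) = 1.6667.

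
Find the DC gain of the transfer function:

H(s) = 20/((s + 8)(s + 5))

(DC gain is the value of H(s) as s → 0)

DC gain = H(0) = 20/(8 × 5) = 20/40 = 0.5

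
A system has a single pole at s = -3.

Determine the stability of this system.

Pole at s = -3 is in the left half-plane. Stable.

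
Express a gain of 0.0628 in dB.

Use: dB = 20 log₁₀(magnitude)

dB = 20 log₁₀(0.0628) = -24.0 dB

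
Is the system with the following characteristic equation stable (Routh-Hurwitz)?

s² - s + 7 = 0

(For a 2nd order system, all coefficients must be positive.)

Coefficients: 1, -1, 7. b=-1 not positive, so system is unstable.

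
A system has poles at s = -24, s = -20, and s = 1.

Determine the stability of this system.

Pole(s) at s = 1 are not in the left half-plane. System is unstable.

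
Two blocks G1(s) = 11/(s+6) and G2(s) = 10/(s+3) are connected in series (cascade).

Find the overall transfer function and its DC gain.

Series: multiply transfer functions. G_eq = 11/(s+6) × 10/(s+3) = 110/((s+6)(s+3)). DC gain = 110/(6×3) = 6.1111.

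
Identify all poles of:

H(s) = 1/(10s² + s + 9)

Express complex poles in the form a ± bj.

Discriminant = 1² - 4×10×9 = 1 - 360 = -359 < 0, so the poles are a complex conjugate pair s = (-1 ± j√359)/(2×10). Real part = -1/(2×10) = -1/20 = -0.05; imaginary part = ±√359/(2×10) ≈ 0.9474. Poles: s = -0.05 ± 0.9474j.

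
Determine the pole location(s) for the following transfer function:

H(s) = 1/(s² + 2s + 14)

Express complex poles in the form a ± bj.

Discriminant = 2² - 4×1×14 = 4 - 56 = -52 < 0, so the poles are a complex conjugate pair s = (-2 ± j√52)/(2×1). Real part = -2/(2×1) = -2/2 = -1; imaginary part = ±√52/(2×1) ≈ 3.6056. Poles: s = -1 ± 3.6056j.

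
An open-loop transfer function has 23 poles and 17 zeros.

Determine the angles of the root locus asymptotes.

n - m = 23 - 17 = 6. Angles: θk = (2k + 1)·180°/6 = 30°, 90°, 150°, 210°, 270°, 330°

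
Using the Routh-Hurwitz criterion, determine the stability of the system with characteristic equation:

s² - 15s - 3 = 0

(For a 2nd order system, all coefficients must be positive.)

Coefficients: 1, -15, -3. b=-15, c=-3 not positive, so system is unstable.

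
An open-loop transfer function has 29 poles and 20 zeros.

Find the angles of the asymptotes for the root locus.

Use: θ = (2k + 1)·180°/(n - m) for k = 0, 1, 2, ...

n - m = 29 - 20 = 9. Angles: θk = (2k + 1)·180°/9 = 20°, 60°, 100°, 140°, 180°, 220°, 260°, 300°, 340°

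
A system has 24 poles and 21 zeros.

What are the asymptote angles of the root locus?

n - m = 24 - 21 = 3. Angles: θk = (2k + 1)·180°/3 = 60°, 180°, 300°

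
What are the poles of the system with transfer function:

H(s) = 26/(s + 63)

Pole is where denominator = 0: s + 63 = 0, so s = -63.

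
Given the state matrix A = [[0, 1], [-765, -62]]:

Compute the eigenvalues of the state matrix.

det(A - λI) = λ² - (-62)λ + 765 = (λ - (-45))(λ - (-17)). Eigenvalues: -45, -17.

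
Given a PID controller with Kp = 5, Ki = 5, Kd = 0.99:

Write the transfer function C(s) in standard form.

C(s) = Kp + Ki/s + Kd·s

Substituting values: C(s) = 5 + 5/s + 0.99s = (0.99s² + 5s + 5)/s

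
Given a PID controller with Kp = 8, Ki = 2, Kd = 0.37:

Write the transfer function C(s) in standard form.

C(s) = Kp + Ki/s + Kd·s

Substituting values: C(s) = 8 + 2/s + 0.37s = (0.37s² + 8s + 2)/s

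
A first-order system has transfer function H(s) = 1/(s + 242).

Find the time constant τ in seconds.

For H(s) = 1/(s + 1/τ), the pole is at -1/τ = -242, so τ = 1/242 = 0.0041 s.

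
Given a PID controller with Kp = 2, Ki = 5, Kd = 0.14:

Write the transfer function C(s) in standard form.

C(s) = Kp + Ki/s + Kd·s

Substituting values: C(s) = 2 + 5/s + 0.14s = (0.14s² + 2s + 5)/s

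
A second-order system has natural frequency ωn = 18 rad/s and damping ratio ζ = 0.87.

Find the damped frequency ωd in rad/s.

ωd = ωn√(1 - ζ²) = 18√(1 - 0.87²) = 8.87 rad/s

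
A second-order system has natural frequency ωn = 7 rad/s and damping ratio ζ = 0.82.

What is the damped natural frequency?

ωd = ωn√(1 - ζ²) = 7√(1 - 0.82²) = 4.01 rad/s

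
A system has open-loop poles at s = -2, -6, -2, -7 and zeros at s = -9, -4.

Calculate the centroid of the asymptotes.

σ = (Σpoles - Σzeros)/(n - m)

σ = (Σpoles - Σzeros)/(n - m) = (-17 - (-13))/(4 - 2) = -4/2 = -2.0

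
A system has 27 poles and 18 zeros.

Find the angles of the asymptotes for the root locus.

n - m = 27 - 18 = 9. Angles: θk = (2k + 1)·180°/9 = 20°, 60°, 100°, 140°, 180°, 220°, 260°, 300°, 340°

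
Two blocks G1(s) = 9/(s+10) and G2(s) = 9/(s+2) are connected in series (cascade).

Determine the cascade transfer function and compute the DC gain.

Series: multiply transfer functions. G_eq = 9/(s+10) × 9/(s+2) = 81/((s+10)(s+2)). DC gain = 81/(10×2) = 4.05.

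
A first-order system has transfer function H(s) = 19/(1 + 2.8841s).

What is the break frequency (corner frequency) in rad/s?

Corner frequency = 1/τ = 1/2.8841 = 0.347 rad/s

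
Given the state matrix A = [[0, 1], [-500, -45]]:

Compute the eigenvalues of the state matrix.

det(A - λI) = λ² - (-45)λ + 500 = (λ - (-20))(λ - (-25)). Eigenvalues: -20, -25.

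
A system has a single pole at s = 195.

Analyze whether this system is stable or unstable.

Pole at s = 195 is in the right half-plane. Unstable.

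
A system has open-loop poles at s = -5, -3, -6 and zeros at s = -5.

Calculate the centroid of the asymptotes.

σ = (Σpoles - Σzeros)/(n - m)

σ = (Σpoles - Σzeros)/(n - m) = (-14 - (-5))/(3 - 1) = -9/2 = -4.5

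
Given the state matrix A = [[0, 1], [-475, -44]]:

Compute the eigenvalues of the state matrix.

det(A - λI) = λ² - (-44)λ + 475 = (λ - (-19))(λ - (-25)). Eigenvalues: -19, -25.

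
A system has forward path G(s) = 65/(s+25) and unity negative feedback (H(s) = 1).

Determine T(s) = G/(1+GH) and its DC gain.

T(s) = G/(1+GH) = [65/(s+25)] / [1 + 65/(s+25)] = 65/(s+25+65) = 65/(s+90). DC gain = 65/90 = 0.7222.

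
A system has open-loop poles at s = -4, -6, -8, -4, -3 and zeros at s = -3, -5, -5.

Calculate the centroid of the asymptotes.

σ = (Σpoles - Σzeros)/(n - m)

σ = (Σpoles - Σzeros)/(n - m) = (-25 - (-13))/(5 - 3) = -12/2 = -6.0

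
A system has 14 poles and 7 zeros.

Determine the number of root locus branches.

Root locus has n branches where n = number of poles = 14.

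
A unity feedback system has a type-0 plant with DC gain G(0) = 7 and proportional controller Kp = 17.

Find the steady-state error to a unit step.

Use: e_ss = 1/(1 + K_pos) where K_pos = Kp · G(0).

K_pos = Kp · G(0) = 17 × 7 = 119. e_ss = 1/(1 + 119) = 0.0083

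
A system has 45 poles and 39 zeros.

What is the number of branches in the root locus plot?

Root locus has n branches where n = number of poles = 45.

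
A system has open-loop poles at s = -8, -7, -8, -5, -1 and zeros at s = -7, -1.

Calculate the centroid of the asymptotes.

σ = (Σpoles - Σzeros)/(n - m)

σ = (Σpoles - Σzeros)/(n - m) = (-29 - (-8))/(5 - 2) = -21/3 = -7.0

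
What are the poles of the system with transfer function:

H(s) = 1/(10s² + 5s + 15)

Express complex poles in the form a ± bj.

Discriminant = 5² - 4×10×15 = 25 - 600 = -575 < 0, so the poles are a complex conjugate pair s = (-5 ± j√575)/(2×10). Real part = -5/(2×10) = -5/20 = -0.25; imaginary part = ±√575/(2×10) ≈ 1.1990. Poles: s = -0.25 ± 1.1990j.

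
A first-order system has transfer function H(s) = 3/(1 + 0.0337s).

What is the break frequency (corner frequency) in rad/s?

Corner frequency = 1/τ = 1/0.0337 = 29.674 rad/s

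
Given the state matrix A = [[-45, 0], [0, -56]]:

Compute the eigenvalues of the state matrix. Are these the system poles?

For diagonal matrix, eigenvalues are diagonal entries: λ₁ = -45, λ₂ = -56. Eigenvalues of A = system poles.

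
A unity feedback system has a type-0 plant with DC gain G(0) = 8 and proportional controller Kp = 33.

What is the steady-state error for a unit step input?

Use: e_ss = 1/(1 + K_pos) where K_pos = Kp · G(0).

K_pos = Kp · G(0) = 33 × 8 = 264. e_ss = 1/(1 + 264) = 0.0038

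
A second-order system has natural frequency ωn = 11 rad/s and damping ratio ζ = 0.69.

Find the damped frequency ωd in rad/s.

ωd = ωn√(1 - ζ²) = 11√(1 - 0.69²) = 7.96 rad/s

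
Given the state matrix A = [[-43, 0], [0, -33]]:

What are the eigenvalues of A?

For diagonal matrix, eigenvalues are diagonal entries: λ₁ = -43, λ₂ = -33.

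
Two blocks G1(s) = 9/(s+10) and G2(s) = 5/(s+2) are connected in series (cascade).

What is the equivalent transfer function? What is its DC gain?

Series: multiply transfer functions. G_eq = 9/(s+10) × 5/(s+2) = 45/((s+10)(s+2)). DC gain = 45/(10×2) = 2.25.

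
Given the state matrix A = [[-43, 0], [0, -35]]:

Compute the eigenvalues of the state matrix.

For diagonal matrix, eigenvalues are diagonal entries: λ₁ = -43, λ₂ = -35.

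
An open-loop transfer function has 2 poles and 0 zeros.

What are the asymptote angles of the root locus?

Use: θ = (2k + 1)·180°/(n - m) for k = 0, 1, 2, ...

n - m = 2 - 0 = 2. Angles: θk = (2k + 1)·180°/2 = 90°, 270°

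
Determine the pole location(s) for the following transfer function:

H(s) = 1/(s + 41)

Pole is where denominator = 0: s + 41 = 0, so s = -41.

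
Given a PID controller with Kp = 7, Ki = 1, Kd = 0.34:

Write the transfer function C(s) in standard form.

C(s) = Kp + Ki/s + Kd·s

Substituting values: C(s) = 7 + 1/s + 0.34s = (0.34s² + 7s + 1)/s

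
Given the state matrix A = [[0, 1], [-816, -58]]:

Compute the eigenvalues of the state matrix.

det(A - λI) = λ² - (-58)λ + 816 = (λ - (-34))(λ - (-24)). Eigenvalues: -34, -24.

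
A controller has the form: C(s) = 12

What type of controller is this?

This is a Proportional (P) controller.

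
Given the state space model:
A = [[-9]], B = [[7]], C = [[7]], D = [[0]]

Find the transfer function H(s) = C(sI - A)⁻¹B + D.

(sI - A)⁻¹ = 1/(s + 9). H(s) = 7 × 7/(s + 9) + 0 = 49/(s + 9).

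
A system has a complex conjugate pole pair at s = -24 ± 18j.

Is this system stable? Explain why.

Real part of poles is -24 (< 0, left half-plane). Stable.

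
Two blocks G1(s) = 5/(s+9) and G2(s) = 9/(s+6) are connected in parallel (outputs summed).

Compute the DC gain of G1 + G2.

Parallel: G_eq = G1 + G2. DC gain = G1(0) + G2(0) = 5/9 + 9/6 = 0.5556 + 1.5 = 2.0556.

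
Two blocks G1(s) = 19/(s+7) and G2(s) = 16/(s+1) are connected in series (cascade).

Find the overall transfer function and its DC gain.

Series: multiply transfer functions. G_eq = 19/(s+7) × 16/(s+1) = 304/((s+7)(s+1)). DC gain = 304/(7×1) = 43.4286.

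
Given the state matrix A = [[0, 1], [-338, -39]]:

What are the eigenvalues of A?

det(A - λI) = λ² - (-39)λ + 338 = (λ - (-13))(λ - (-26)). Eigenvalues: -13, -26.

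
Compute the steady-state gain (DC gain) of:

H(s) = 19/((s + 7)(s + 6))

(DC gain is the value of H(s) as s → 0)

DC gain = H(0) = 19/(7 × 6) = 19/42 = 0.4524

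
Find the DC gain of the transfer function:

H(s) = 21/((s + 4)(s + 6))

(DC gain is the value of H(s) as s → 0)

DC gain = H(0) = 21/(4 × 6) = 21/24 = 0.875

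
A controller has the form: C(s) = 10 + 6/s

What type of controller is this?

This is a Proportional-Integral (PI) controller.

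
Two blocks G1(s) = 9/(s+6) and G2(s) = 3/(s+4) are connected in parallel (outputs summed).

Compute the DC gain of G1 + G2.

Parallel: G_eq = G1 + G2. DC gain = G1(0) + G2(0) = 9/6 + 3/4 = 1.5 + 0.75 = 2.25.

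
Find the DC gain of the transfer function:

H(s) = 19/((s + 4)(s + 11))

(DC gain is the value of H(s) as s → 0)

DC gain = H(0) = 19/(4 × 11) = 19/44 = 0.4318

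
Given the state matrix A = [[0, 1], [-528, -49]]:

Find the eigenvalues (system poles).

det(A - λI) = λ² - (-49)λ + 528 = (λ - (-16))(λ - (-33)). Eigenvalues: -16, -33.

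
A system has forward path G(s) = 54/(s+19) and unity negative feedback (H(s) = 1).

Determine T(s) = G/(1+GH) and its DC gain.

T(s) = G/(1+GH) = [54/(s+19)] / [1 + 54/(s+19)] = 54/(s+19+54) = 54/(s+73). DC gain = 54/73 = 0.7397.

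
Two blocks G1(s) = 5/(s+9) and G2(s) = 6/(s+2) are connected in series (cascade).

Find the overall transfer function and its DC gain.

Series: multiply transfer functions. G_eq = 5/(s+9) × 6/(s+2) = 30/((s+9)(s+2)). DC gain = 30/(9×2) = 1.6667.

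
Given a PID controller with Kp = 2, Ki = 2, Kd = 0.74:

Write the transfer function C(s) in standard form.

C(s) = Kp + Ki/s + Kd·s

Substituting values: C(s) = 2 + 2/s + 0.74s = (0.74s² + 2s + 2)/s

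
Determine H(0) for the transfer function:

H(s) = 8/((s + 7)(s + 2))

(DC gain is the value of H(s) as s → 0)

DC gain = H(0) = 8/(7 × 2) = 8/14 = 0.5714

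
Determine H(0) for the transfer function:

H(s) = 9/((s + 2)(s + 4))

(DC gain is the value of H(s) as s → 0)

DC gain = H(0) = 9/(2 × 4) = 9/8 = 1.125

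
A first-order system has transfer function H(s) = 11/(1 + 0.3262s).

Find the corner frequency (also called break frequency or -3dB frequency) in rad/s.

Corner frequency = 1/τ = 1/0.3262 = 3.066 rad/s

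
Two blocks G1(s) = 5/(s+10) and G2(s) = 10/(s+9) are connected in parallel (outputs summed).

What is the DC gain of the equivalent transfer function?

Parallel: G_eq = G1 + G2. DC gain = G1(0) + G2(0) = 5/10 + 10/9 = 0.5 + 1.1111 = 1.6111.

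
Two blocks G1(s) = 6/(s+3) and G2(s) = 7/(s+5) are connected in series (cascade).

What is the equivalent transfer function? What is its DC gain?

Series: multiply transfer functions. G_eq = 6/(s+3) × 7/(s+5) = 42/((s+3)(s+5)). DC gain = 42/(3×5) = 2.8.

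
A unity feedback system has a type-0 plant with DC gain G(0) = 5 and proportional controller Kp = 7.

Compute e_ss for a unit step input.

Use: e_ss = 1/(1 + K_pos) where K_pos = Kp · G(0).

K_pos = Kp · G(0) = 7 × 5 = 35. e_ss = 1/(1 + 35) = 0.0278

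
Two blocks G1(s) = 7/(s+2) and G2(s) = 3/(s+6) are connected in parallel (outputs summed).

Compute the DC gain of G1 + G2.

Parallel: G_eq = G1 + G2. DC gain = G1(0) + G2(0) = 7/2 + 3/6 = 3.5 + 0.5 = 4.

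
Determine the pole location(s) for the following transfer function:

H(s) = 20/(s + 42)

Pole is where denominator = 0: s + 42 = 0, so s = -42.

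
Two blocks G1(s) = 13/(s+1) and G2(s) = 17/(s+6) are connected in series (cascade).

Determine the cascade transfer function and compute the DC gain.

Series: multiply transfer functions. G_eq = 13/(s+1) × 17/(s+6) = 221/((s+1)(s+6)). DC gain = 221/(1×6) = 36.8333.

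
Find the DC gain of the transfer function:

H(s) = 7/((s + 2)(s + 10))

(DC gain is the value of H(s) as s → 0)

DC gain = H(0) = 7/(2 × 10) = 7/20 = 0.35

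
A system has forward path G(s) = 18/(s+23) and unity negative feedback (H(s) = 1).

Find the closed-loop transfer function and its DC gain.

T(s) = G/(1+GH) = [18/(s+23)] / [1 + 18/(s+23)] = 18/(s+23+18) = 18/(s+41). DC gain = 18/41 = 0.4390.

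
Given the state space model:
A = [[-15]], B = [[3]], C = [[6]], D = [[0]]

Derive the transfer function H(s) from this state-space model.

(sI - A)⁻¹ = 1/(s + 15). H(s) = 6 × 3/(s + 15) + 0 = 18/(s + 15).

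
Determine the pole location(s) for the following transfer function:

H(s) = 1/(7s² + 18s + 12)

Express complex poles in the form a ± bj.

Discriminant = 18² - 4×7×12 = 324 - 336 = -12 < 0, so the poles are a complex conjugate pair s = (-18 ± j√12)/(2×7). Real part = -18/(2×7) = -18/14 ≈ -1.2857; imaginary part = ±√12/(2×7) ≈ 0.2474. Poles: s = -1.2857 ± 0.2474j.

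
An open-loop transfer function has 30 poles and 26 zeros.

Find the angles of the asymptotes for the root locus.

n - m = 30 - 26 = 4. Angles: θk = (2k + 1)·180°/4 = 45°, 135°, 225°, 315°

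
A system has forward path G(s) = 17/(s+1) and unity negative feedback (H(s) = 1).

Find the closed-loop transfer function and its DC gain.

T(s) = G/(1+GH) = [17/(s+1)] / [1 + 17/(s+1)] = 17/(s+1+17) = 17/(s+18). DC gain = 17/18 = 0.9444.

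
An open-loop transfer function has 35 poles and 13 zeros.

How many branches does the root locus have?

Root locus has n branches where n = number of poles = 35.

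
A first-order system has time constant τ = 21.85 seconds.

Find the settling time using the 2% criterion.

For first-order system, 2% settling time ≈ 4τ = 4 × 21.85 = 87.4 s.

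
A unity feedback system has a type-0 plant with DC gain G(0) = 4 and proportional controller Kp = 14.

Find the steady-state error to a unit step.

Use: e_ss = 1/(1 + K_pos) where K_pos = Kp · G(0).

K_pos = Kp · G(0) = 14 × 4 = 56. e_ss = 1/(1 + 56) = 0.0175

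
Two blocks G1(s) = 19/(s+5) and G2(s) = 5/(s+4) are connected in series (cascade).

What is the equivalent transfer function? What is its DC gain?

Series: multiply transfer functions. G_eq = 19/(s+5) × 5/(s+4) = 95/((s+5)(s+4)). DC gain = 95/(5×4) = 4.75.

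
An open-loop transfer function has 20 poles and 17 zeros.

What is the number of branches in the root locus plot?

Root locus has n branches where n = number of poles = 20.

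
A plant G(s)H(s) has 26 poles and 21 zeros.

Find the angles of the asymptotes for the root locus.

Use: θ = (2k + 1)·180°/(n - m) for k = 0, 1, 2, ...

n - m = 26 - 21 = 5. Angles: θk = (2k + 1)·180°/5 = 36°, 108°, 180°, 252°, 324°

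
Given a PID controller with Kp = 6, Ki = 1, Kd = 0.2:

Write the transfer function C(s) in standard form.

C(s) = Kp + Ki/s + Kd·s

Substituting values: C(s) = 6 + 1/s + 0.2s = (0.2s² + 6s + 1)/s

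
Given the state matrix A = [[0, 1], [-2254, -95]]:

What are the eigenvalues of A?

det(A - λI) = λ² - (-95)λ + 2254 = (λ - (-49))(λ - (-46)). Eigenvalues: -49, -46.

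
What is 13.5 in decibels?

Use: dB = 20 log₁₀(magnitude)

dB = 20 log₁₀(13.5) = 22.6 dB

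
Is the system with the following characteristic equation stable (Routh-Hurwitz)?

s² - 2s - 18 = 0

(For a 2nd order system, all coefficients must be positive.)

Coefficients: 1, -2, -18. b=-2, c=-18 not positive, so system is unstable.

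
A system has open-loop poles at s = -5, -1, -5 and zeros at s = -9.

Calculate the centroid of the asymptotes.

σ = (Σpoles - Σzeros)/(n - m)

σ = (Σpoles - Σzeros)/(n - m) = (-11 - (-9))/(3 - 1) = -2/2 = -1.0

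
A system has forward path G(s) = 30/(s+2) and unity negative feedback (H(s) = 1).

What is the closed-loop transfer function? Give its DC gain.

T(s) = G/(1+GH) = [30/(s+2)] / [1 + 30/(s+2)] = 30/(s+2+30) = 30/(s+32). DC gain = 30/32 = 0.9375.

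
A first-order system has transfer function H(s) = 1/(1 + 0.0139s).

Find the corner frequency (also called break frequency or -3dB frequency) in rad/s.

Corner frequency = 1/τ = 1/0.0139 = 71.942 rad/s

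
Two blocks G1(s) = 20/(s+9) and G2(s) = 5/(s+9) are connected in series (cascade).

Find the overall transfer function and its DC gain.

Series: multiply transfer functions. G_eq = 20/(s+9) × 5/(s+9) = 100/((s+9)(s+9)). DC gain = 100/(9×9) = 1.2346.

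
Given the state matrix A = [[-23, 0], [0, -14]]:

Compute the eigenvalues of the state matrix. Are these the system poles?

For diagonal matrix, eigenvalues are diagonal entries: λ₁ = -23, λ₂ = -14. Eigenvalues of A = system poles.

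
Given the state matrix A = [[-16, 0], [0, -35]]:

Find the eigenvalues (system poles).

For diagonal matrix, eigenvalues are diagonal entries: λ₁ = -16, λ₂ = -35.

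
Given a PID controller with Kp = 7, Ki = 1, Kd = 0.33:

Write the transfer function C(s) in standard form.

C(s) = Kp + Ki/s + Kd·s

Substituting values: C(s) = 7 + 1/s + 0.33s = (0.33s² + 7s + 1)/s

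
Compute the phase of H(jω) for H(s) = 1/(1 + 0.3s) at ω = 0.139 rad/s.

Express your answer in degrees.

Phase = -arctan(ωτ) = -arctan(0.139 × 0.3) = -2.4°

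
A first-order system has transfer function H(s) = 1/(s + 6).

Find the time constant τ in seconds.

For H(s) = 1/(s + 1/τ), the pole is at -1/τ = -6, so τ = 1/6 = 0.1667 s.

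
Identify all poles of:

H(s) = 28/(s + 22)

Pole is where denominator = 0: s + 22 = 0, so s = -22.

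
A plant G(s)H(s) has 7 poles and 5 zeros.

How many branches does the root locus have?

Root locus has n branches where n = number of poles = 7.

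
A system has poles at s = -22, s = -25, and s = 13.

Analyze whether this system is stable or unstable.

Pole(s) at s = 13 are not in the left half-plane. System is unstable.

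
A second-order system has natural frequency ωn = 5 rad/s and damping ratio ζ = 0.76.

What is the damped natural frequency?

ωd = ωn√(1 - ζ²) = 5√(1 - 0.76²) = 3.25 rad/s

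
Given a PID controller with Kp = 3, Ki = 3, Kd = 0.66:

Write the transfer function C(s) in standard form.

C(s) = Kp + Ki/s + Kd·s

Substituting values: C(s) = 3 + 3/s + 0.66s = (0.66s² + 3s + 3)/s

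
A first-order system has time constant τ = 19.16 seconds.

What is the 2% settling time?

For first-order system, 2% settling time ≈ 4τ = 4 × 19.16 = 76.64 s.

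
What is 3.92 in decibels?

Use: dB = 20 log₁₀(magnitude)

dB = 20 log₁₀(3.92) = 11.9 dB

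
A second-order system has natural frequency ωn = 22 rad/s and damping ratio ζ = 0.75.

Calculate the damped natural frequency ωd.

ωd = ωn√(1 - ζ²) = 22√(1 - 0.75²) = 14.55 rad/s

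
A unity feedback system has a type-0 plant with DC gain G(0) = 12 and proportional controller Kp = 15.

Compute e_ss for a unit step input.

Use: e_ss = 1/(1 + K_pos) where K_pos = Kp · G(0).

K_pos = Kp · G(0) = 15 × 12 = 180. e_ss = 1/(1 + 180) = 0.0055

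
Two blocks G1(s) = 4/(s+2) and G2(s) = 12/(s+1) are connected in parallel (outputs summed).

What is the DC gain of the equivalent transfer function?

Parallel: G_eq = G1 + G2. DC gain = G1(0) + G2(0) = 4/2 + 12/1 = 2 + 12 = 14.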